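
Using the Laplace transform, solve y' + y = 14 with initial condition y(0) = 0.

sY + Y = 14/s. Y = 14/(s(s+1)). Partial fractions: Y = 14/s - 14/(s+1)

Final answer: y(t) = 14(1 - e^(-t))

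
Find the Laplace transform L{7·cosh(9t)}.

L{cosh(ωt)} = s/(s² - ω²), so L{cosh(9t)} = s/(s² - 81). Then L{7·cosh(9t)} = 7·s/(s² - 81) = 7s/(s² - 81)

Final answer: 7s/(s² - 81)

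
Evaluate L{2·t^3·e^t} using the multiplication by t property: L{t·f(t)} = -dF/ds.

Using L{t^n·e^(at)} = n!/(s-a)^(n+1), L{t^3·e^t} = 6/(s-1)^4, so L{2·t^3·e^t} = 2·6/(s-1)^4 = 12/(s-1)^4

Final answer: 12/(s-1)^4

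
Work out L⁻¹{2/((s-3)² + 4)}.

Form: b/((s-a)² + b²) → e^(at)sin(bt). With a=3, b=2

Final answer: e^(3t)·sin(2t)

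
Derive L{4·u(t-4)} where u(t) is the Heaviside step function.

L{u(t-a)} = e^(-as)/s. Here a=4, so L{u(t-4)} = e^(-4s)/s, and L{4·u(t-4)} = 4·e^(-4s)/s

Final answer: 4·e^(-4s)/s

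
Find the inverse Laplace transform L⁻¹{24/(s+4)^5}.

L⁻¹{n!/(s-a)^(n+1)} = t^n·e^(at), so L⁻¹{24/(s+4)^5} = t^4·e^(-4t)

Final answer: t^4·e^(-4t)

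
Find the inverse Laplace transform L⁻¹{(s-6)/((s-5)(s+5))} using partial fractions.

Using partial fractions, f(t) = (-e^(5t) + 11e^(-5t))/10

Final answer: (-e^(5t) + 11e^(-5t))/10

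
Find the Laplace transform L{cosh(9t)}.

L{cosh(ωt)} = s/(s² - ω²), so L{cosh(9t)} = s/(s² - 81)

Final answer: s/(s² - 81)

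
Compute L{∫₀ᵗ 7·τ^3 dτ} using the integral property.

L{∫₀ᵗ f(τ)dτ} = F(s)/s with f(t) = 7t^3. F(s) = 42/s^4, so L{∫₀ᵗ 7·τ^3 dτ} = (42/s^4)/s = 42/s^5. (Check: ∫₀ᵗ 7·τ^3 dτ = 7t^4/4.)

Final answer: 42/s^5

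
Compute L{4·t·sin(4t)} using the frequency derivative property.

L{sin(4t)} = 4/(s² + 16). By L{t·f(t)} = -F'(s): -d/ds[4/(s² + 16)] = -(4)·(-2s)/(s² + 16)² = 8s/(s² + 16)². Then L{4·t·sin(4t)} = 4·8s/(s² + 16)² = 32s/(s² + 16)²

Final answer: 32s/(s² + 16)²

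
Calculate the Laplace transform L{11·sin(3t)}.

L{sin(ωt)} = ω/(s² + ω²), so L{sin(3t)} = 3/(s² + 9). Then L{11·sin(3t)} = 11·3/(s² + 9) = 33/(s² + 9)

Final answer: 33/(s² + 9)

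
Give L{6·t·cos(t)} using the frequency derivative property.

L{cos(t)} = s/(s² + 1). Derivative: d/ds[s/(s² + 1)] = [(s² + 1) - s·2s]/(s² + 1)² = (1 - s²)/(s² + 1)². So L{t·cos(t)} = -F'(s) = (s² - 1)/(s² + 1)². Then L{6·t·cos(t)} = 6·(s² - 1)/(s² + 1)²

Final answer: 6·(s² - 1)/(s² + 1)²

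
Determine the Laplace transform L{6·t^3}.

L{t^n} = n!/s^(n+1), so L{t^3} = 6/s^4. Then L{6·t^3} = 6·6/s^4 = 36/s^4

Final answer: 36/s^4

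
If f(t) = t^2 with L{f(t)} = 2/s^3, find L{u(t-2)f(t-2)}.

Time shift theorem: L{u(t-a)f(t-a)} = e^(-as)F(s). Here a=2, F(s) = 2/s^3, so L{u(t-2)f(t-2)} = e^(-2s)·2/s^3

Final answer: e^(-2s)·2/s^3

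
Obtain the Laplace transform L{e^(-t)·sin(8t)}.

L{e^(at)·sin(ωt)} = ω/((s-a)² + ω²), so L{e^(-t)·sin(8t)} = 8/((s+1)² + 64)

Final answer: 8/((s+1)² + 64)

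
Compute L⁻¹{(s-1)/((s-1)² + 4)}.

Using frequency shift: L⁻¹{(s-a)/((s-a)² + b²)} = e^(at)cos(bt). Here a=1, b=2

Final answer: e^t·cos(2t)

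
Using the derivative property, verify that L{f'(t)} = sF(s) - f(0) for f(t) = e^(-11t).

f'(t) = -11e^(-11t). Direct: L{f'(t)} = -11/(s+11). Property: s·1/(s+11) - 1 = (s - (s+11))/(s+11) = -11/(s+11). ✓

Final answer: -11/(s+11)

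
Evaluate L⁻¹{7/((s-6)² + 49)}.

Form: b/((s-a)² + b²) → e^(at)sin(bt). With a=6, b=7

Final answer: e^(6t)·sin(7t)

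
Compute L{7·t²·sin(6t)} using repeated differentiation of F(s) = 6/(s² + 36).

F(s) = 6/(s² + 36). F'(s) = -12s/(s² + 36)². F''(s) = -12(36 - 3s²)/(s² + 36)³ = (36s² - 432)/(s² + 36)³. So L{t²·sin(6t)} = (-1)² F''(s) = (36s² - 432)/(s² + 36)³. Then L{7·t²·sin(6t)} = 7·(36s² - 432)/(s² + 36)³ = (252s² - 3024)/(s² + 36)³

Final answer: (252s² - 3024)/(s² + 36)³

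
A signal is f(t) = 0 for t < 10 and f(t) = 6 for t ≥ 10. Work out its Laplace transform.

f(t) = 6·u(t-10). L{u(t-10)} = e^(-10s)/s, so L{f(t)} = 6·e^(-10s)/s

Final answer: 6·e^(-10s)/s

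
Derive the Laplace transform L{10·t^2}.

L{t^n} = n!/s^(n+1), so L{t^2} = 2/s^3. Then L{10·t^2} = 10·2/s^3 = 20/s^3

Final answer: 20/s^3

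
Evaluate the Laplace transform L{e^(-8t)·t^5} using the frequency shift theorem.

L{e^(at)·t^n} = n!/(s-a)^(n+1), so L{e^(-8t)·t^5} = 120/(s+8)^6

Final answer: 120/(s+8)^6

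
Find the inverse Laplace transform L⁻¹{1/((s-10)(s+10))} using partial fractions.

Decompose: A/(s-10) + B/(s+10). A = 1/20, B = -1/20. f(t) = (e^(10t) - e^(-10t))/20

Final answer: (e^(10t) - e^(-10t))/20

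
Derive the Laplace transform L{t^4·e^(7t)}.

L{t^n·e^(at)} = n!/(s-a)^(n+1), so L{t^4·e^(7t)} = 24/(s-7)^5

Final answer: 24/(s-7)^5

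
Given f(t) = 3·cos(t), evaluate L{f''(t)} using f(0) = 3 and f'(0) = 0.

F(s) = 3s/(s² + 1). L{f''(t)} = s²F(s) - sf(0) - f'(0) = 3s³/(s² + 1) - 3s = (3s³ - 3s(s² + 1))/(s² + 1) = -3s/(s² + 1)

Final answer: -3s/(s² + 1)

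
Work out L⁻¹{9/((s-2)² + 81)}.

Form: b/((s-a)² + b²) → e^(at)sin(bt). With a=2, b=9

Final answer: e^(2t)·sin(9t)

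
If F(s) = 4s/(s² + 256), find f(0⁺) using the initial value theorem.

f(0⁺) = lim_{s→∞} s·4s/(s² + 256) = lim_{s→∞} 4s²/(s² + 256) = 4

Final answer: 4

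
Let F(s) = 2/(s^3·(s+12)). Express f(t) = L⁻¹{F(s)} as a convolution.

2/(s^3·(s+12)) = (2/s^3)·(1/(s+12)) = L{t^2}·L{e^(-12t)}. So f(t) = t^2*e^(-12t) = ∫₀ᵗ τ^2·e^(-12(t-τ)) dτ

Final answer: ∫₀ᵗ τ^2·e^(-12(t-τ)) dτ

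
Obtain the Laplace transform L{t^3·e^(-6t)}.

L{t^n·e^(at)} = n!/(s-a)^(n+1), so L{t^3·e^(-6t)} = 6/(s+6)^4

Final answer: 6/(s+6)^4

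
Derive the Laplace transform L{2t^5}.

L{2t^5} = 2 · L{t^5} = 2 · 120/s^6 = 240/s^6

Final answer: 240/s^6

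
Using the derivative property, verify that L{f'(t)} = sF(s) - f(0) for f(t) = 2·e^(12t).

f'(t) = 24e^(12t). Direct: L{f'(t)} = 24/(s-12). Property: s·2/(s-12) - 2 = (2s - 2(s-12))/(s-12) = 24/(s-12). ✓

Final answer: 24/(s-12)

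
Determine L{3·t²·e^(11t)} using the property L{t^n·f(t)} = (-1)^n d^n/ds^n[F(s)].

L{e^(11t)} = 1/(s-11). d/ds[1/(s-11)] = -1/(s-11)². d²/ds²[1/(s-11)] = 2/(s-11)³. So L{t²·e^(11t)} = (-1)² · 2/(s-11)³ = 2/(s-11)³. Then L{3·t²·e^(11t)} = 3·2/(s-11)³ = 6/(s-11)³

Final answer: 6/(s-11)³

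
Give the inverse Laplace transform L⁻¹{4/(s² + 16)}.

L⁻¹{4/(s² + 16)} = sin(4t)

Final answer: sin(4t)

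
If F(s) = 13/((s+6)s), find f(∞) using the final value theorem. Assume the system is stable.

f(∞) = lim_{s→0} sF(s) = lim_{s→0} 13/(s+6) = 13/6

Final answer: 13/6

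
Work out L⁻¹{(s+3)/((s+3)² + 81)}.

Using frequency shift: L⁻¹{(s-a)/((s-a)² + b²)} = e^(at)cos(bt). Here a=-3, b=9

Final answer: e^(-3t)·cos(9t)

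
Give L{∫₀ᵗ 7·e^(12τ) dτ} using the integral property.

L{∫₀ᵗ f(τ)dτ} = F(s)/s with F(s) = 7/(s-12), so L{∫₀ᵗ 7·e^(12τ) dτ} = 7/(s(s-12))

Final answer: 7/(s(s-12))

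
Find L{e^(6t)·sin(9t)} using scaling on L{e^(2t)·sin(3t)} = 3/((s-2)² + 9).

Scaling with a=3: L{e^(6t)·sin(9t)} = (1/3) · 3/((s/3-2)² + 9). Simplifying: 9/((s-6)² + 81)

Final answer: 9/((s-6)² + 81)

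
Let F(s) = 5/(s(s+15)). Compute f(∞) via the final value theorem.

f(∞) = lim_{s→0} s·5/(s(s+15)) = lim_{s→0} 5/(s+15) = 5/15 = 1/3

Final answer: 1/3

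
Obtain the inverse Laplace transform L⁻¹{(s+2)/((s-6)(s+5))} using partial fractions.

Using partial fractions, f(t) = (8e^(6t) + 3e^(-5t))/11

Final answer: (8e^(6t) + 3e^(-5t))/11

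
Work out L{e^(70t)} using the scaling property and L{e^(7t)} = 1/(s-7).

Using L{f(at)} = (1/a)F(s/a) with a=10 and f(t) = e^(7t): L{e^(70t)} = (1/10) · 1/((s/10)-7) = (1/10) · 10/(s-70) = 1/(s-70)

Final answer: 1/(s-70)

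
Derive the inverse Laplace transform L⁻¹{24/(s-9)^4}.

L⁻¹{n!/(s-a)^(n+1)} = t^n·e^(at) with n=3, a=9. So L⁻¹{6/(s-9)^4} = t^3·e^(9t), and L⁻¹{24/(s-9)^4} = (24/6)·t^3·e^(9t) = 4·t^3·e^(9t)

Final answer: 4·t^3·e^(9t)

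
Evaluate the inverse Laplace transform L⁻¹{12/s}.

L⁻¹{c/s} = c, so L⁻¹{12/s} = 12

Final answer: 12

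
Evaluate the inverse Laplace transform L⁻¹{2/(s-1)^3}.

L⁻¹{n!/(s-a)^(n+1)} = t^n·e^(at), so L⁻¹{2/(s-1)^3} = t^2·e^t

Final answer: t^2·e^t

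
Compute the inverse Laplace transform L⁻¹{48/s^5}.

L⁻¹{n!/s^(n+1)} = t^n with n=4. So L⁻¹{24/s^5} = t^4, and L⁻¹{48/s^5} = (48/24)·t^4 = 2·t^4

Final answer: 2·t^4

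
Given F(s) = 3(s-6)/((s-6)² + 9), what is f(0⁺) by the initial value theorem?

f(0⁺) = lim_{s→∞} sF(s) = lim_{s→∞} 3s(s-6)/((s-6)² + 9) = 3

Final answer: 3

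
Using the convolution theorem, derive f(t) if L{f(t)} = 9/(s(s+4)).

9/(s(s+4)) = (9/s)·(1/(s+4)) = L{9}·L{e^(-4t)}. By convolution, f(t) = 9*e^(-4t) = ∫₀ᵗ 9·e^(-4τ) dτ = 9·(1 - e^(-4t))/4

Final answer: 9·(1 - e^(-4t))/4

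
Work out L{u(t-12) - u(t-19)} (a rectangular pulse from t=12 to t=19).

L{u(t-a)} = e^(-as)/s. L{u(t-12) - u(t-19)} = (e^(-12s) - e^(-19s))/s

Final answer: (e^(-12s) - e^(-19s))/s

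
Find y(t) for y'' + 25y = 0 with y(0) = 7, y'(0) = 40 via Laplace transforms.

L{y''} + 25L{y} = 0. s²Y - 7s - 40 + 25Y = 0. Y(s² + 25) = 7s + 40. Y = (7s + 40)/(s² + 25). Inverting: y(t) = 7cos(5t) + 8sin(5t)

Final answer: y(t) = 7cos(5t) + 8sin(5t)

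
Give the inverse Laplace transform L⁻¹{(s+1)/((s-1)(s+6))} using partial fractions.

Using partial fractions, f(t) = (2e^t + 5e^(-6t))/7

Final answer: (2e^t + 5e^(-6t))/7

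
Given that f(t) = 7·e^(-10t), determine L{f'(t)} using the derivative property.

f(0) = 7, F(s) = 7/(s+10). L{f'(t)} = s·F(s) - f(0) = 7s/(s+10) - 7 = (7s - 7(s+10))/(s+10) = -70/(s+10)

Final answer: -70/(s+10)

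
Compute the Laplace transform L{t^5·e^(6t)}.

L{t^n·e^(at)} = n!/(s-a)^(n+1), so L{t^5·e^(6t)} = 120/(s-6)^6

Final answer: 120/(s-6)^6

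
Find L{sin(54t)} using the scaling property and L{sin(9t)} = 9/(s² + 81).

Using L{f(at)} = (1/a)F(s/a) with a=6: L{sin(54t)} = (1/6) · 9/((s/6)² + 81) = (1/6) · 9·36/(s² + 2916) = 54/(s² + 2916)

Final answer: 54/(s² + 2916)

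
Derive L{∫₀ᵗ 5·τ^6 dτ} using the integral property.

L{∫₀ᵗ f(τ)dτ} = F(s)/s with f(t) = 5t^6. F(s) = 3600/s^7, so L{∫₀ᵗ 5·τ^6 dτ} = (3600/s^7)/s = 3600/s^8. (Check: ∫₀ᵗ 5·τ^6 dτ = 5t^7/7.)

Final answer: 3600/s^8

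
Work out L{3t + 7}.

L{3t + 7} = 3·L{t} + 7·L{1} = 3/s² + 7/s

Final answer: 3/s² + 7/s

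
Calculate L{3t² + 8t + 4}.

L{3t² + 8t + 4} = 3·2/s³ + 8/s² + 4/s = 6/s³ + 8/s² + 4/s

Final answer: 6/s³ + 8/s² + 4/s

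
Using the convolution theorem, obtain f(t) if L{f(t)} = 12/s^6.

12/s^6 = (12/s)·(1/s^5) = L{12}·L{t^4/24}. By convolution, f(t) = 12*t^4/24 = ∫₀ᵗ 12·τ^4/24 dτ = 12·t^5/120

Final answer: 12·t^5/120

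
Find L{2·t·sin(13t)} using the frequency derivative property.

L{sin(13t)} = 13/(s² + 169). By L{t·f(t)} = -F'(s): -d/ds[13/(s² + 169)] = -(13)·(-2s)/(s² + 169)² = 26s/(s² + 169)². Then L{2·t·sin(13t)} = 2·26s/(s² + 169)² = 52s/(s² + 169)²

Final answer: 52s/(s² + 169)²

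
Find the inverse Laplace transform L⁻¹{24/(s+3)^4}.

L⁻¹{n!/(s-a)^(n+1)} = t^n·e^(at) with n=3, a=-3. So L⁻¹{6/(s+3)^4} = t^3·e^(-3t), and L⁻¹{24/(s+3)^4} = (24/6)·t^3·e^(-3t) = 4·t^3·e^(-3t)

Final answer: 4·t^3·e^(-3t)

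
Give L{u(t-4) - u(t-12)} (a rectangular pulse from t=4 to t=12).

L{u(t-a)} = e^(-as)/s. L{u(t-4) - u(t-12)} = (e^(-4s) - e^(-12s))/s

Final answer: (e^(-4s) - e^(-12s))/s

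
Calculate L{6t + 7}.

L{6t + 7} = 6·L{t} + 7·L{1} = 6/s² + 7/s

Final answer: 6/s² + 7/s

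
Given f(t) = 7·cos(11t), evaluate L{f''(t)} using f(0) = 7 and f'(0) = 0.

F(s) = 7s/(s² + 121). L{f''(t)} = s²F(s) - sf(0) - f'(0) = 7s³/(s² + 121) - 7s = (7s³ - 7s(s² + 121))/(s² + 121) = -847s/(s² + 121)

Final answer: -847s/(s² + 121)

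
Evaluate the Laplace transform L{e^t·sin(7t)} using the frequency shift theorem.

Frequency shift: L{e^(at)f(t)} = F(s-a). L{e^t·sin(7t)} = 7/((s-1)² + 49)

Final answer: 7/((s-1)² + 49)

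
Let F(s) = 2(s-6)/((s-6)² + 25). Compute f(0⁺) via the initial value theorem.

f(0⁺) = lim_{s→∞} sF(s) = lim_{s→∞} 2s(s-6)/((s-6)² + 25) = 2

Final answer: 2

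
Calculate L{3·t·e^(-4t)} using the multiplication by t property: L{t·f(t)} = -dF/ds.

Using L{t^n·e^(at)} = n!/(s-a)^(n+1), L{t·e^(-4t)} = 1/(s+4)^2, so L{3·t·e^(-4t)} = 3·1/(s+4)^2 = 3/(s+4)^2

Final answer: 3/(s+4)^2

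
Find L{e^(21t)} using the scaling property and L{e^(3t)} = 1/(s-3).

Using L{f(at)} = (1/a)F(s/a) with a=7 and f(t) = e^(3t): L{e^(21t)} = (1/7) · 1/((s/7)-3) = (1/7) · 7/(s-21) = 1/(s-21)

Final answer: 1/(s-21)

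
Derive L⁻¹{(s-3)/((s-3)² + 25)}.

Using frequency shift: L⁻¹{(s-a)/((s-a)² + b²)} = e^(at)cos(bt). Here a=3, b=5

Final answer: e^(3t)·cos(5t)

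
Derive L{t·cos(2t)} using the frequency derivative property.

L{cos(2t)} = s/(s² + 4). Derivative: d/ds[s/(s² + 4)] = [(s² + 4) - s·2s]/(s² + 4)² = (4 - s²)/(s² + 4)². So L{t·cos(2t)} = -F'(s) = (s² - 4)/(s² + 4)²

Final answer: (s² - 4)/(s² + 4)²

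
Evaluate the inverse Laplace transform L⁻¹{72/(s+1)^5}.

L⁻¹{n!/(s-a)^(n+1)} = t^n·e^(at) with n=4, a=-1. So L⁻¹{24/(s+1)^5} = t^4·e^(-t), and L⁻¹{72/(s+1)^5} = (72/24)·t^4·e^(-t) = 3·t^4·e^(-t)

Final answer: 3·t^4·e^(-t)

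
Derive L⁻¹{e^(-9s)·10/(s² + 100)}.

L⁻¹{10/(s² + 100)} = sin(10t). By the time shift theorem, L⁻¹{e^(-as)F(s)} = u(t-a)f(t-a) with a=9, so L⁻¹{e^(-9s)·10/(s² + 100)} = u(t-9)·sin(10(t-9))

Final answer: u(t-9)·sin(10(t-9))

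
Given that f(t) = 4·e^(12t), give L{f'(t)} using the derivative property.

f(0) = 4, F(s) = 4/(s-12). L{f'(t)} = s·F(s) - f(0) = 4s/(s-12) - 4 = (4s - 4(s-12))/(s-12) = 48/(s-12)

Final answer: 48/(s-12)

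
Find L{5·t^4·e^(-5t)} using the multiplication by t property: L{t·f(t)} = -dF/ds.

Using L{t^n·e^(at)} = n!/(s-a)^(n+1), L{t^4·e^(-5t)} = 24/(s+5)^5, so L{5·t^4·e^(-5t)} = 5·24/(s+5)^5 = 120/(s+5)^5

Final answer: 120/(s+5)^5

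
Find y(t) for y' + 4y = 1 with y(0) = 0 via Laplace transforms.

sY + 4Y = 1/s. Y = 1/(s(s+4)). Partial fractions: Y = 1/4/s - 1/4/(s+4)

Final answer: y(t) = 1/4(1 - e^(-4t))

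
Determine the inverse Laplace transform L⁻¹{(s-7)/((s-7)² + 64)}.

Using frequency shift, L⁻¹{(s-7)/((s-7)² + 64)} = e^(7t)·cos(8t)

Final answer: e^(7t)·cos(8t)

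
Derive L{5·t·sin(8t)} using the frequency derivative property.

L{sin(8t)} = 8/(s² + 64). By L{t·f(t)} = -F'(s): -d/ds[8/(s² + 64)] = -(8)·(-2s)/(s² + 64)² = 16s/(s² + 64)². Then L{5·t·sin(8t)} = 5·16s/(s² + 64)² = 80s/(s² + 64)²

Final answer: 80s/(s² + 64)²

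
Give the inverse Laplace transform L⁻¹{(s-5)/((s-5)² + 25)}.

Using frequency shift, L⁻¹{(s-5)/((s-5)² + 25)} = e^(5t)·cos(5t)

Final answer: e^(5t)·cos(5t)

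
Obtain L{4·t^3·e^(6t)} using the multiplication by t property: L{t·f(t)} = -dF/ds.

Using L{t^n·e^(at)} = n!/(s-a)^(n+1), L{t^3·e^(6t)} = 6/(s-6)^4, so L{4·t^3·e^(6t)} = 4·6/(s-6)^4 = 24/(s-6)^4

Final answer: 24/(s-6)^4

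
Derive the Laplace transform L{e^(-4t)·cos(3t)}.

L{e^(at)·cos(ωt)} = (s-a)/((s-a)² + ω²), so L{e^(-4t)·cos(3t)} = (s+4)/((s+4)² + 9)

Final answer: (s+4)/((s+4)² + 9)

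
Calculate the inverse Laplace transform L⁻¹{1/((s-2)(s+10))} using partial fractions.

Decompose: A/(s-2) + B/(s+10). A = 1/12, B = -1/12. f(t) = (e^(2t) - e^(-10t))/12

Final answer: (e^(2t) - e^(-10t))/12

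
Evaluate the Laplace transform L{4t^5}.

L{4t^5} = 4 · L{t^5} = 4 · 120/s^6 = 480/s^6

Final answer: 480/s^6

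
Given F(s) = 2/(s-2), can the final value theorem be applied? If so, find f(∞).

sF(s) = 2s/(s-2) has a pole at s = 2 in the right half-plane. Theorem does NOT apply (unstable system; f(t) = 2·e^(2t) grows without bound).

Final answer: Not applicable (unstable)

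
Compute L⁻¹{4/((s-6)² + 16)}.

Form: b/((s-a)² + b²) → e^(at)sin(bt). With a=6, b=4

Final answer: e^(6t)·sin(4t)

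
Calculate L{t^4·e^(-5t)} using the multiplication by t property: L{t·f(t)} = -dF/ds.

Using L{t^n·e^(at)} = n!/(s-a)^(n+1), L{t^4·e^(-5t)} = 24/(s+5)^5

Final answer: 24/(s+5)^5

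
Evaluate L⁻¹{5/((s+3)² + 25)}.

Form: b/((s-a)² + b²) → e^(at)sin(bt). With a=-3, b=5

Final answer: e^(-3t)·sin(5t)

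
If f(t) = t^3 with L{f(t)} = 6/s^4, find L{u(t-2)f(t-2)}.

Time shift theorem: L{u(t-a)f(t-a)} = e^(-as)F(s). Here a=2, F(s) = 6/s^4, so L{u(t-2)f(t-2)} = e^(-2s)·6/s^4

Final answer: e^(-2s)·6/s^4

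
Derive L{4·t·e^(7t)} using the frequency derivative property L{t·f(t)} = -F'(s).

L{e^(7t)} = 1/(s-7). By frequency derivative: L{t·e^(7t)} = -d/ds[1/(s-7)] = -(-1)/(s-7)² = 1/(s-7)². Then L{4·t·e^(7t)} = 4·1/(s-7)² = 4/(s-7)²

Final answer: 4/(s-7)²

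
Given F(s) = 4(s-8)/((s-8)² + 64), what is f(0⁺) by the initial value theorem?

f(0⁺) = lim_{s→∞} sF(s) = lim_{s→∞} 4s(s-8)/((s-8)² + 64) = 4

Final answer: 4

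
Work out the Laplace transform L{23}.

L{23} = 23 · L{1} = 23/s

Final answer: 23/s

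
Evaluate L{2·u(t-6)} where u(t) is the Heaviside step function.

L{u(t-a)} = e^(-as)/s. Here a=6, so L{u(t-6)} = e^(-6s)/s, and L{2·u(t-6)} = 2·e^(-6s)/s

Final answer: 2·e^(-6s)/s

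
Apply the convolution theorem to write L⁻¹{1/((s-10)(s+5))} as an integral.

1/((s-10)(s+5)) = (1/(s-10))·(1/(s+5)) = L{e^(10t)}·L{e^(-5t)}. So f(t) = e^(10t)*e^(-5t) = ∫₀ᵗ e^(10τ)·e^(-5(t-τ)) dτ

Final answer: ∫₀ᵗ e^(10τ)·e^(-5(t-τ)) dτ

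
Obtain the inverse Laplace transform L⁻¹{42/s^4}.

L⁻¹{n!/s^(n+1)} = t^n with n=3. So L⁻¹{6/s^4} = t^3, and L⁻¹{42/s^4} = (42/6)·t^3 = 7·t^3

Final answer: 7·t^3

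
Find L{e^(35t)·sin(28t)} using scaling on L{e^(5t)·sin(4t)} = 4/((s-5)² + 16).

Scaling with a=7: L{e^(35t)·sin(28t)} = (1/7) · 4/((s/7-5)² + 16). Simplifying: 28/((s-35)² + 784)

Final answer: 28/((s-35)² + 784)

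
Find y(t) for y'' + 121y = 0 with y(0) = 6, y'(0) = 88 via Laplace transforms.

L{y''} + 121L{y} = 0. s²Y - 6s - 88 + 121Y = 0. Y(s² + 121) = 6s + 88. Y = (6s + 88)/(s² + 121). Inverting: y(t) = 6cos(11t) + 8sin(11t)

Final answer: y(t) = 6cos(11t) + 8sin(11t)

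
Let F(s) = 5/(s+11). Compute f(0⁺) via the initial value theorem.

f(0⁺) = lim_{s→∞} s·5/(s+11) = lim_{s→∞} 5s/(s+11) = 5

Final answer: 5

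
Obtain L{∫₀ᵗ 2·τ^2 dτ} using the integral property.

L{∫₀ᵗ f(τ)dτ} = F(s)/s with f(t) = 2t^2. F(s) = 4/s^3, so L{∫₀ᵗ 2·τ^2 dτ} = (4/s^3)/s = 4/s^4. (Check: ∫₀ᵗ 2·τ^2 dτ = 2t^3/3.)

Final answer: 4/s^4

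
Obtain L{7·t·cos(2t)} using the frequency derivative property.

L{cos(2t)} = s/(s² + 4). Derivative: d/ds[s/(s² + 4)] = [(s² + 4) - s·2s]/(s² + 4)² = (4 - s²)/(s² + 4)². So L{t·cos(2t)} = -F'(s) = (s² - 4)/(s² + 4)². Then L{7·t·cos(2t)} = 7·(s² - 4)/(s² + 4)²

Final answer: 7·(s² - 4)/(s² + 4)²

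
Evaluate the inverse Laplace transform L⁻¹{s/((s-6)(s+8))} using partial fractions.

Using partial fractions, f(t) = (6e^(6t) + 8e^(-8t))/14

Final answer: (6e^(6t) + 8e^(-8t))/14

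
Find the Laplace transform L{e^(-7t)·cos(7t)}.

L{e^(at)·cos(ωt)} = (s-a)/((s-a)² + ω²), so L{e^(-7t)·cos(7t)} = (s+7)/((s+7)² + 49)

Final answer: (s+7)/((s+7)² + 49)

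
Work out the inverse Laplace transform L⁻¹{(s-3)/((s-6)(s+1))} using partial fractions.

Using partial fractions, f(t) = (3e^(6t) + 4e^(-t))/7

Final answer: (3e^(6t) + 4e^(-t))/7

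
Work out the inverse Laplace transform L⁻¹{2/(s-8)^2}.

L⁻¹{n!/(s-a)^(n+1)} = t^n·e^(at) with n=1, a=8. So L⁻¹{1/(s-8)^2} = t·e^(8t), and L⁻¹{2/(s-8)^2} = (2/1)·t·e^(8t) = 2·t·e^(8t)

Final answer: 2·t·e^(8t)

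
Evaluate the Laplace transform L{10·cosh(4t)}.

L{cosh(ωt)} = s/(s² - ω²), so L{cosh(4t)} = s/(s² - 16). Then L{10·cosh(4t)} = 10·s/(s² - 16) = 10s/(s² - 16)

Final answer: 10s/(s² - 16)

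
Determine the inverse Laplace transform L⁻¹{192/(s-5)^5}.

L⁻¹{n!/(s-a)^(n+1)} = t^n·e^(at) with n=4, a=5. So L⁻¹{24/(s-5)^5} = t^4·e^(5t), and L⁻¹{192/(s-5)^5} = (192/24)·t^4·e^(5t) = 8·t^4·e^(5t)

Final answer: 8·t^4·e^(5t)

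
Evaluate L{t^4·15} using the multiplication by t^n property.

L{15} = 15/s. d^1/ds^1[1/s] = -1/s². d^2/ds^2[1/s] = 2/s^3. d^3/ds^3[1/s] = -6/s^4. d^4/ds^4[1/s] = 24/s^5. So L{t^4} = (-1)^{4}·24/s^5 = 24/s^5. Then L{t^4·15} = 15·24/s^5 = 360/s^5

Final answer: 360/s^5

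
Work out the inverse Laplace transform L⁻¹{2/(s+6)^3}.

L⁻¹{n!/(s-a)^(n+1)} = t^n·e^(at), so L⁻¹{2/(s+6)^3} = t^2·e^(-6t)

Final answer: t^2·e^(-6t)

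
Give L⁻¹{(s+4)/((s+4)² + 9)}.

Using frequency shift: L⁻¹{(s-a)/((s-a)² + b²)} = e^(at)cos(bt). Here a=-4, b=3

Final answer: e^(-4t)·cos(3t)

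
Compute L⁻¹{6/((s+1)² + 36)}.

Form: b/((s-a)² + b²) → e^(at)sin(bt). With a=-1, b=6

Final answer: e^(-t)·sin(6t)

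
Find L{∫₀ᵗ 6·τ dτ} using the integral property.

L{∫₀ᵗ f(τ)dτ} = F(s)/s with f(t) = 6t. F(s) = 6/s^2, so L{∫₀ᵗ 6·τ dτ} = (6/s^2)/s = 6/s^3. (Check: ∫₀ᵗ 6·τ dτ = 6t^2/2.)

Final answer: 6/s^3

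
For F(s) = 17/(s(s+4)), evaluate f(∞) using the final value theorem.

f(∞) = lim_{s→0} s·17/(s(s+4)) = lim_{s→0} 17/(s+4) = 17/4 = 17/4

Final answer: 17/4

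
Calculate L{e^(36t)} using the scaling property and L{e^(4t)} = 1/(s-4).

Using L{f(at)} = (1/a)F(s/a) with a=9 and f(t) = e^(4t): L{e^(36t)} = (1/9) · 1/((s/9)-4) = (1/9) · 9/(s-36) = 1/(s-36)

Final answer: 1/(s-36)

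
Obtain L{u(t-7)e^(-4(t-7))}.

u(t-a)f(t-a) with f(t)=e^(-4t). L{e^(-4t)} = 1/(s+4). By time shift: e^(-7s)/(s+4)

Final answer: e^(-7s)/(s+4)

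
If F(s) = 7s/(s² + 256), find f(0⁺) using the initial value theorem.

f(0⁺) = lim_{s→∞} s·7s/(s² + 256) = lim_{s→∞} 7s²/(s² + 256) = 7

Final answer: 7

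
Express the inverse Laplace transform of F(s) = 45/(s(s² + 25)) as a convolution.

45/(s(s² + 25)) = (1/s)·(45/(s² + 25)) = L{1}·L{9·sin(5t)}. So f(t) = 1*(9·sin(5t)) = ∫₀ᵗ 9·sin(5τ) dτ

Final answer: ∫₀ᵗ 9·sin(5τ) dτ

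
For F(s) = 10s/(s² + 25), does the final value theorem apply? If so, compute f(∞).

The final value theorem requires all poles of sF(s) in the left half-plane. sF(s) = 10s²/(s² + 25) has poles at s = ±5i (imaginary axis). Theorem does NOT apply (oscillatory system).

Final answer: Not applicable (oscillatory)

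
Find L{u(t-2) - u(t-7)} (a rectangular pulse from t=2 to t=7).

L{u(t-a)} = e^(-as)/s. L{u(t-2) - u(t-7)} = (e^(-2s) - e^(-7s))/s

Final answer: (e^(-2s) - e^(-7s))/s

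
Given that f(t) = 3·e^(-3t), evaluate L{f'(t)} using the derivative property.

f(0) = 3, F(s) = 3/(s+3). L{f'(t)} = s·F(s) - f(0) = 3s/(s+3) - 3 = (3s - 3(s+3))/(s+3) = -9/(s+3)

Final answer: -9/(s+3)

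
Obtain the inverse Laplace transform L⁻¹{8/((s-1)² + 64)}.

Using frequency shift, L⁻¹{8/((s-1)² + 64)} = e^t·sin(8t)

Final answer: e^t·sin(8t)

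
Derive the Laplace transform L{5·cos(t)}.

L{cos(ωt)} = s/(s² + ω²), so L{cos(t)} = s/(s² + 1). Then L{5·cos(t)} = 5·s/(s² + 1) = 5s/(s² + 1)

Final answer: 5s/(s² + 1)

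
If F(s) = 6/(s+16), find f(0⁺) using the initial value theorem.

f(0⁺) = lim_{s→∞} s·6/(s+16) = lim_{s→∞} 6s/(s+16) = 6

Final answer: 6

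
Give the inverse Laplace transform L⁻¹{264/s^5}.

L⁻¹{n!/s^(n+1)} = t^n with n=4. So L⁻¹{24/s^5} = t^4, and L⁻¹{264/s^5} = (264/24)·t^4 = 11·t^4

Final answer: 11·t^4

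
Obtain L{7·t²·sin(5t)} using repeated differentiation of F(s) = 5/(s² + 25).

F(s) = 5/(s² + 25). F'(s) = -10s/(s² + 25)². F''(s) = -10(25 - 3s²)/(s² + 25)³ = (30s² - 250)/(s² + 25)³. So L{t²·sin(5t)} = (-1)² F''(s) = (30s² - 250)/(s² + 25)³. Then L{7·t²·sin(5t)} = 7·(30s² - 250)/(s² + 25)³ = (210s² - 1750)/(s² + 25)³

Final answer: (210s² - 1750)/(s² + 25)³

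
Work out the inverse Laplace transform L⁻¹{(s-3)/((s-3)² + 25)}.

Using frequency shift, L⁻¹{(s-3)/((s-3)² + 25)} = e^(3t)·cos(5t)

Final answer: e^(3t)·cos(5t)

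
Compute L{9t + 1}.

L{9t + 1} = 9·L{t} + L{1} = 9/s² + 1/s

Final answer: 9/s² + 1/s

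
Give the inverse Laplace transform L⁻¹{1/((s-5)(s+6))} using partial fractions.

Decompose: A/(s-5) + B/(s+6). A = 1/11, B = -1/11. f(t) = (e^(5t) - e^(-6t))/11

Final answer: (e^(5t) - e^(-6t))/11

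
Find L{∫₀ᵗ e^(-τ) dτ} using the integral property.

L{∫₀ᵗ f(τ)dτ} = F(s)/s with F(s) = 1/(s+1), so L{∫₀ᵗ e^(-τ) dτ} = 1/(s(s+1))

Final answer: 1/(s(s+1))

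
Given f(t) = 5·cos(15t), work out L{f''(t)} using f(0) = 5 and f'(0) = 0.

F(s) = 5s/(s² + 225). L{f''(t)} = s²F(s) - sf(0) - f'(0) = 5s³/(s² + 225) - 5s = (5s³ - 5s(s² + 225))/(s² + 225) = -1125s/(s² + 225)

Final answer: -1125s/(s² + 225)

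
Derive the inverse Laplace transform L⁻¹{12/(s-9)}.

L⁻¹{1/(s-a)} = e^(at), so L⁻¹{1/(s-9)} = e^(9t), and L⁻¹{12/(s-9)} = 12·e^(9t)

Final answer: 12·e^(9t)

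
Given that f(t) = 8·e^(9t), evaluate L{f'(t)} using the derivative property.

f(0) = 8, F(s) = 8/(s-9). L{f'(t)} = s·F(s) - f(0) = 8s/(s-9) - 8 = (8s - 8(s-9))/(s-9) = 72/(s-9)

Final answer: 72/(s-9)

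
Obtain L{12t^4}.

L{t^n} = n!/s^(n+1). So L{12t^4} = 12·4!/s^5 = 288/s^5

Final answer: 288/s^5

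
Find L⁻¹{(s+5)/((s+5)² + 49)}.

Using frequency shift: L⁻¹{(s-a)/((s-a)² + b²)} = e^(at)cos(bt). Here a=-5, b=7

Final answer: e^(-5t)·cos(7t)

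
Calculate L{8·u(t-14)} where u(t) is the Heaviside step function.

L{u(t-a)} = e^(-as)/s. Here a=14, so L{u(t-14)} = e^(-14s)/s, and L{8·u(t-14)} = 8·e^(-14s)/s

Final answer: 8·e^(-14s)/s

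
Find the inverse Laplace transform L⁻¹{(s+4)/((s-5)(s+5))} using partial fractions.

Using partial fractions, f(t) = (9e^(5t) + e^(-5t))/10

Final answer: (9e^(5t) + e^(-5t))/10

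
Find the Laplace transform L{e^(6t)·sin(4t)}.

L{e^(at)·sin(ωt)} = ω/((s-a)² + ω²), so L{e^(6t)·sin(4t)} = 4/((s-6)² + 16)

Final answer: 4/((s-6)² + 16)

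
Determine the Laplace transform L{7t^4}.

L{7t^4} = 7 · L{t^4} = 7 · 24/s^5 = 168/s^5

Final answer: 168/s^5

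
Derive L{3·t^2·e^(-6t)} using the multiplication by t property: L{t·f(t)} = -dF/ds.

Using L{t^n·e^(at)} = n!/(s-a)^(n+1), L{t^2·e^(-6t)} = 2/(s+6)^3, so L{3·t^2·e^(-6t)} = 3·2/(s+6)^3 = 6/(s+6)^3

Final answer: 6/(s+6)^3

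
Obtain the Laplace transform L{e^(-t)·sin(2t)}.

L{e^(at)·sin(ωt)} = ω/((s-a)² + ω²), so L{e^(-t)·sin(2t)} = 2/((s+1)² + 4)

Final answer: 2/((s+1)² + 4)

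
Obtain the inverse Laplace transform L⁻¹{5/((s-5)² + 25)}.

Using frequency shift, L⁻¹{5/((s-5)² + 25)} = e^(5t)·sin(5t)

Final answer: e^(5t)·sin(5t)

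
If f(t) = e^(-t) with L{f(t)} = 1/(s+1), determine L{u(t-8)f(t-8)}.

Time shift theorem: L{u(t-a)f(t-a)} = e^(-as)F(s). Here a=8, F(s) = 1/(s+1), so L{u(t-8)f(t-8)} = e^(-8s)·1/(s+1)

Final answer: e^(-8s)·1/(s+1)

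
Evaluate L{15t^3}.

L{t^n} = n!/s^(n+1). So L{15t^3} = 15·3!/s^4 = 90/s^4

Final answer: 90/s^4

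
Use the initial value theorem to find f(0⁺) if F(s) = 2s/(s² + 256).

f(0⁺) = lim_{s→∞} s·2s/(s² + 256) = lim_{s→∞} 2s²/(s² + 256) = 2

Final answer: 2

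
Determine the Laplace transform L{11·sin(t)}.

L{sin(ωt)} = ω/(s² + ω²), so L{sin(t)} = 1/(s² + 1). Then L{11·sin(t)} = 11·1/(s² + 1) = 11/(s² + 1)

Final answer: 11/(s² + 1)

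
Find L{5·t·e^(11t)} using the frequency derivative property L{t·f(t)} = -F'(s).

L{e^(11t)} = 1/(s-11). By frequency derivative: L{t·e^(11t)} = -d/ds[1/(s-11)] = -(-1)/(s-11)² = 1/(s-11)². Then L{5·t·e^(11t)} = 5·1/(s-11)² = 5/(s-11)²

Final answer: 5/(s-11)²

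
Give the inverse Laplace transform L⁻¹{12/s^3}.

L⁻¹{n!/s^(n+1)} = t^n with n=2. So L⁻¹{2/s^3} = t^2, and L⁻¹{12/s^3} = (12/2)·t^2 = 6·t^2

Final answer: 6·t^2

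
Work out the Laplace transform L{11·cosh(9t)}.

L{cosh(ωt)} = s/(s² - ω²), so L{cosh(9t)} = s/(s² - 81). Then L{11·cosh(9t)} = 11·s/(s² - 81) = 11s/(s² - 81)

Final answer: 11s/(s² - 81)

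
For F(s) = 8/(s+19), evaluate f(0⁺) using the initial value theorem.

f(0⁺) = lim_{s→∞} s·8/(s+19) = lim_{s→∞} 8s/(s+19) = 8

Final answer: 8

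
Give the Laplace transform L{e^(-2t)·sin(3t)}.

L{e^(at)·sin(ωt)} = ω/((s-a)² + ω²), so L{e^(-2t)·sin(3t)} = 3/((s+2)² + 9)

Final answer: 3/((s+2)² + 9)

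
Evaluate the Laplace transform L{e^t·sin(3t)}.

L{e^(at)·sin(ωt)} = ω/((s-a)² + ω²), so L{e^t·sin(3t)} = 3/((s-1)² + 9)

Final answer: 3/((s-1)² + 9)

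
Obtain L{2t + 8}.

L{2t + 8} = 2·L{t} + 8·L{1} = 2/s² + 8/s

Final answer: 2/s² + 8/s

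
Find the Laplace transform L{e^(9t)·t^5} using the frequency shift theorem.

L{e^(at)·t^n} = n!/(s-a)^(n+1), so L{e^(9t)·t^5} = 120/(s-9)^6

Final answer: 120/(s-9)^6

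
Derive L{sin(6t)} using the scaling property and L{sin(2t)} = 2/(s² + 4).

Using L{f(at)} = (1/a)F(s/a) with a=3: L{sin(6t)} = (1/3) · 2/((s/3)² + 4) = (1/3) · 2·9/(s² + 36) = 6/(s² + 36)

Final answer: 6/(s² + 36)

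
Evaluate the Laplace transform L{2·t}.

L{t^n} = n!/s^(n+1), so L{t} = 1/s^2. Then L{2·t} = 2·1/s^2 = 2/s^2

Final answer: 2/s^2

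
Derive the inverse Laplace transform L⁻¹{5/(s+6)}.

L⁻¹{1/(s-a)} = e^(at), so L⁻¹{1/(s+6)} = e^(-6t), and L⁻¹{5/(s+6)} = 5·e^(-6t)

Final answer: 5·e^(-6t)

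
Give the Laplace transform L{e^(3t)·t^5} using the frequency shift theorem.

L{e^(at)·t^n} = n!/(s-a)^(n+1), so L{e^(3t)·t^5} = 120/(s-3)^6

Final answer: 120/(s-3)^6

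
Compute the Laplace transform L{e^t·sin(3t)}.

L{e^(at)·sin(ωt)} = ω/((s-a)² + ω²), so L{e^t·sin(3t)} = 3/((s-1)² + 9)

Final answer: 3/((s-1)² + 9)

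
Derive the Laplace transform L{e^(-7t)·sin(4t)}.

L{e^(at)·sin(ωt)} = ω/((s-a)² + ω²), so L{e^(-7t)·sin(4t)} = 4/((s+7)² + 16)

Final answer: 4/((s+7)² + 16)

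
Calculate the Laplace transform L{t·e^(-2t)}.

L{t^n·e^(at)} = n!/(s-a)^(n+1), so L{t·e^(-2t)} = 1/(s+2)^2

Final answer: 1/(s+2)^2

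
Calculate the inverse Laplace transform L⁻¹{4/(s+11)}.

L⁻¹{1/(s-a)} = e^(at), so L⁻¹{1/(s+11)} = e^(-11t), and L⁻¹{4/(s+11)} = 4·e^(-11t)

Final answer: 4·e^(-11t)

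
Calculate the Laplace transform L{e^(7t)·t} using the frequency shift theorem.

L{e^(at)·t^n} = n!/(s-a)^(n+1), so L{e^(7t)·t} = 1/(s-7)^2

Final answer: 1/(s-7)^2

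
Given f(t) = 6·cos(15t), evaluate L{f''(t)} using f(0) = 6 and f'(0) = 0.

F(s) = 6s/(s² + 225). L{f''(t)} = s²F(s) - sf(0) - f'(0) = 6s³/(s² + 225) - 6s = (6s³ - 6s(s² + 225))/(s² + 225) = -1350s/(s² + 225)

Final answer: -1350s/(s² + 225)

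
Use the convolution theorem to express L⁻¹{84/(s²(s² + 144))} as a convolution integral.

84/(s²(s² + 144)) = (1/s²)·(84/(s² + 144)) = L{t}·L{7·sin(12t)}. So f(t) = t*(7·sin(12t)) = ∫₀ᵗ 7τ·sin(12(t-τ)) dτ

Final answer: ∫₀ᵗ 7τ·sin(12(t-τ)) dτ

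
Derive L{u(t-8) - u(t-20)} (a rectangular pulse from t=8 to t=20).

L{u(t-a)} = e^(-as)/s. L{u(t-8) - u(t-20)} = (e^(-8s) - e^(-20s))/s

Final answer: (e^(-8s) - e^(-20s))/s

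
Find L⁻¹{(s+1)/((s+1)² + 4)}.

Using frequency shift: L⁻¹{(s-a)/((s-a)² + b²)} = e^(at)cos(bt). Here a=-1, b=2

Final answer: e^(-t)·cos(2t)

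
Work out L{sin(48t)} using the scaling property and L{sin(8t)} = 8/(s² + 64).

Using L{f(at)} = (1/a)F(s/a) with a=6: L{sin(48t)} = (1/6) · 8/((s/6)² + 64) = (1/6) · 8·36/(s² + 2304) = 48/(s² + 2304)

Final answer: 48/(s² + 2304)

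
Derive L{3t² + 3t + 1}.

L{3t² + 3t + 1} = 3·2/s³ + 3/s² + 1/s = 6/s³ + 3/s² + 1/s

Final answer: 6/s³ + 3/s² + 1/s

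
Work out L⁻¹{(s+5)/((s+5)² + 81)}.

Using frequency shift: L⁻¹{(s-a)/((s-a)² + b²)} = e^(at)cos(bt). Here a=-5, b=9

Final answer: e^(-5t)·cos(9t)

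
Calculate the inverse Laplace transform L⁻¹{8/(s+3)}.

L⁻¹{1/(s-a)} = e^(at), so L⁻¹{1/(s+3)} = e^(-3t), and L⁻¹{8/(s+3)} = 8·e^(-3t)

Final answer: 8·e^(-3t)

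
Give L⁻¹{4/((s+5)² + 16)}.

Form: b/((s-a)² + b²) → e^(at)sin(bt). With a=-5, b=4

Final answer: e^(-5t)·sin(4t)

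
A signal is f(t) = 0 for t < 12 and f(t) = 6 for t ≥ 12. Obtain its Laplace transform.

f(t) = 6·u(t-12). L{u(t-12)} = e^(-12s)/s, so L{f(t)} = 6·e^(-12s)/s

Final answer: 6·e^(-12s)/s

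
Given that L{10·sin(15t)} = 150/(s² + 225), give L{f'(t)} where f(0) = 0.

L{f'(t)} = s·F(s) - f(0) = s·150/(s² + 225) - 0 = 150s/(s² + 225)

Final answer: 150s/(s² + 225)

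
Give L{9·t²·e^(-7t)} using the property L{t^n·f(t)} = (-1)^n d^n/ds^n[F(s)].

L{e^(-7t)} = 1/(s+7). d/ds[1/(s+7)] = -1/(s+7)². d²/ds²[1/(s+7)] = 2/(s+7)³. So L{t²·e^(-7t)} = (-1)² · 2/(s+7)³ = 2/(s+7)³. Then L{9·t²·e^(-7t)} = 9·2/(s+7)³ = 18/(s+7)³

Final answer: 18/(s+7)³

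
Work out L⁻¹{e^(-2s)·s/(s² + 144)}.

L⁻¹{s/(s² + 144)} = cos(12t). By the time shift theorem, L⁻¹{e^(-as)F(s)} = u(t-a)f(t-a) with a=2, so L⁻¹{e^(-2s)·s/(s² + 144)} = u(t-2)·cos(12(t-2))

Final answer: u(t-2)·cos(12(t-2))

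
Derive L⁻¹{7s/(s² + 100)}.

This is the form c·s/(s² + a²) with a = 10, c = 7. L⁻¹ = 7·cos(10t)

Final answer: 7·cos(10t)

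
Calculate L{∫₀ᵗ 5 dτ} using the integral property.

L{∫₀ᵗ f(τ)dτ} = F(s)/s with f(t) = 5. F(s) = 5/s, so L{∫₀ᵗ 5 dτ} = (5/s)/s = 5/s². (Check: ∫₀ᵗ 5 dτ = 5t.)

Final answer: 5/s²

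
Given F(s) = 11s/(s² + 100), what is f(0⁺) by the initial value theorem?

f(0⁺) = lim_{s→∞} s·11s/(s² + 100) = lim_{s→∞} 11s²/(s² + 100) = 11

Final answer: 11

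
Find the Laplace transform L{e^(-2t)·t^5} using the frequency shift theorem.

L{e^(at)·t^n} = n!/(s-a)^(n+1), so L{e^(-2t)·t^5} = 120/(s+2)^6

Final answer: 120/(s+2)^6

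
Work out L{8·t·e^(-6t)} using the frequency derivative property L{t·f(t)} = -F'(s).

L{e^(-6t)} = 1/(s+6). By frequency derivative: L{t·e^(-6t)} = -d/ds[1/(s+6)] = -(-1)/(s+6)² = 1/(s+6)². Then L{8·t·e^(-6t)} = 8·1/(s+6)² = 8/(s+6)²

Final answer: 8/(s+6)²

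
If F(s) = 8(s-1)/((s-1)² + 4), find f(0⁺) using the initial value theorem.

f(0⁺) = lim_{s→∞} sF(s) = lim_{s→∞} 8s(s-1)/((s-1)² + 4) = 8

Final answer: 8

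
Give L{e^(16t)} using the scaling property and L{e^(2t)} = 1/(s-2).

Using L{f(at)} = (1/a)F(s/a) with a=8 and f(t) = e^(2t): L{e^(16t)} = (1/8) · 1/((s/8)-2) = (1/8) · 8/(s-16) = 1/(s-16)

Final answer: 1/(s-16)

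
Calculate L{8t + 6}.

L{8t + 6} = 8·L{t} + 6·L{1} = 8/s² + 6/s

Final answer: 8/s² + 6/s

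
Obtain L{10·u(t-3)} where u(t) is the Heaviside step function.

L{u(t-a)} = e^(-as)/s. Here a=3, so L{u(t-3)} = e^(-3s)/s, and L{10·u(t-3)} = 10·e^(-3s)/s

Final answer: 10·e^(-3s)/s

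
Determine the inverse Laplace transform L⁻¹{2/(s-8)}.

L⁻¹{1/(s-a)} = e^(at), so L⁻¹{1/(s-8)} = e^(8t), and L⁻¹{2/(s-8)} = 2·e^(8t)

Final answer: 2·e^(8t)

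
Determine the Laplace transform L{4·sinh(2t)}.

L{sinh(ωt)} = ω/(s² - ω²), so L{sinh(2t)} = 2/(s² - 4). Then L{4·sinh(2t)} = 4·2/(s² - 4) = 8/(s² - 4)

Final answer: 8/(s² - 4)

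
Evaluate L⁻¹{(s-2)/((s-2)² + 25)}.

Using frequency shift: L⁻¹{(s-a)/((s-a)² + b²)} = e^(at)cos(bt). Here a=2, b=5

Final answer: e^(2t)·cos(5t)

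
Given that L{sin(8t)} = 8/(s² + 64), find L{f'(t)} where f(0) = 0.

L{f'(t)} = s·F(s) - f(0) = s·8/(s² + 64) - 0 = 8s/(s² + 64)

Final answer: 8s/(s² + 64)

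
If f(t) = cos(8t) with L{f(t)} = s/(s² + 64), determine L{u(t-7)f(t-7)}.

Time shift theorem: L{u(t-a)f(t-a)} = e^(-as)F(s). Here a=7, F(s) = s/(s² + 64), so L{u(t-7)f(t-7)} = e^(-7s)·s/(s² + 64)

Final answer: e^(-7s)·s/(s² + 64)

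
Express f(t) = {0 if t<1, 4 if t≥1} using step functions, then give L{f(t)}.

f(t) = 4·u(t-1). L{u(t-1)} = e^(-s)/s, so L{f(t)} = 4·e^(-s)/s

Final answer: 4·e^(-s)/s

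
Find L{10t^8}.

L{t^n} = n!/s^(n+1). So L{10t^8} = 10·8!/s^9 = 403200/s^9

Final answer: 403200/s^9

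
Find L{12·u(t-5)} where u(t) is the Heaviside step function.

L{u(t-a)} = e^(-as)/s. Here a=5, so L{u(t-5)} = e^(-5s)/s, and L{12·u(t-5)} = 12·e^(-5s)/s

Final answer: 12·e^(-5s)/s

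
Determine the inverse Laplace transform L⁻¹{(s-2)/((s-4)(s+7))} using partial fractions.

Using partial fractions, f(t) = (2e^(4t) + 9e^(-7t))/11

Final answer: (2e^(4t) + 9e^(-7t))/11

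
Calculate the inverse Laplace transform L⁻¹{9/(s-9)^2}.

L⁻¹{n!/(s-a)^(n+1)} = t^n·e^(at) with n=1, a=9. So L⁻¹{1/(s-9)^2} = t·e^(9t), and L⁻¹{9/(s-9)^2} = (9/1)·t·e^(9t) = 9·t·e^(9t)

Final answer: 9·t·e^(9t)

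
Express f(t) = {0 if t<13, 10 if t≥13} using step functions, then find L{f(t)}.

f(t) = 10·u(t-13). L{u(t-13)} = e^(-13s)/s, so L{f(t)} = 10·e^(-13s)/s

Final answer: 10·e^(-13s)/s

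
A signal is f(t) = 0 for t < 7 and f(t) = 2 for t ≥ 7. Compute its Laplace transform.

f(t) = 2·u(t-7). L{u(t-7)} = e^(-7s)/s, so L{f(t)} = 2·e^(-7s)/s

Final answer: 2·e^(-7s)/s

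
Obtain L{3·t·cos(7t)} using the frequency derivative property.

L{cos(7t)} = s/(s² + 49). Derivative: d/ds[s/(s² + 49)] = [(s² + 49) - s·2s]/(s² + 49)² = (49 - s²)/(s² + 49)². So L{t·cos(7t)} = -F'(s) = (s² - 49)/(s² + 49)². Then L{3·t·cos(7t)} = 3·(s² - 49)/(s² + 49)²

Final answer: 3·(s² - 49)/(s² + 49)²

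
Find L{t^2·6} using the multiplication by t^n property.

L{6} = 6/s. d^1/ds^1[1/s] = -1/s². d^2/ds^2[1/s] = 2/s^3. So L{t^2} = (-1)^{2}·2/s^3 = 2/s^3. Then L{t^2·6} = 6·2/s^3 = 12/s^3

Final answer: 12/s^3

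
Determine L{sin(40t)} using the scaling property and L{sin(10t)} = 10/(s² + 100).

Using L{f(at)} = (1/a)F(s/a) with a=4: L{sin(40t)} = (1/4) · 10/((s/4)² + 100) = (1/4) · 10·16/(s² + 1600) = 40/(s² + 1600)

Final answer: 40/(s² + 1600)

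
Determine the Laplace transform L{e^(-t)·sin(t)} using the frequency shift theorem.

Frequency shift: L{e^(at)f(t)} = F(s-a). L{e^(-t)·sin(t)} = 1/((s+1)² + 1)

Final answer: 1/((s+1)² + 1)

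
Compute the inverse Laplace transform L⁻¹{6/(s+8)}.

L⁻¹{1/(s-a)} = e^(at), so L⁻¹{1/(s+8)} = e^(-8t), and L⁻¹{6/(s+8)} = 6·e^(-8t)

Final answer: 6·e^(-8t)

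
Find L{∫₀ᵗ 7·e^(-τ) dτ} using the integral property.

L{∫₀ᵗ f(τ)dτ} = F(s)/s with F(s) = 7/(s+1), so L{∫₀ᵗ 7·e^(-τ) dτ} = 7/(s(s+1))

Final answer: 7/(s(s+1))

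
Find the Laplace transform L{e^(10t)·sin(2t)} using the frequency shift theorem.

Frequency shift: L{e^(at)f(t)} = F(s-a). L{e^(10t)·sin(2t)} = 2/((s-10)² + 4)

Final answer: 2/((s-10)² + 4)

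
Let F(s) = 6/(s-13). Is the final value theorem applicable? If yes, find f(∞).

sF(s) = 6s/(s-13) has a pole at s = 13 in the right half-plane. Theorem does NOT apply (unstable system; f(t) = 6·e^(13t) grows without bound).

Final answer: Not applicable (unstable)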